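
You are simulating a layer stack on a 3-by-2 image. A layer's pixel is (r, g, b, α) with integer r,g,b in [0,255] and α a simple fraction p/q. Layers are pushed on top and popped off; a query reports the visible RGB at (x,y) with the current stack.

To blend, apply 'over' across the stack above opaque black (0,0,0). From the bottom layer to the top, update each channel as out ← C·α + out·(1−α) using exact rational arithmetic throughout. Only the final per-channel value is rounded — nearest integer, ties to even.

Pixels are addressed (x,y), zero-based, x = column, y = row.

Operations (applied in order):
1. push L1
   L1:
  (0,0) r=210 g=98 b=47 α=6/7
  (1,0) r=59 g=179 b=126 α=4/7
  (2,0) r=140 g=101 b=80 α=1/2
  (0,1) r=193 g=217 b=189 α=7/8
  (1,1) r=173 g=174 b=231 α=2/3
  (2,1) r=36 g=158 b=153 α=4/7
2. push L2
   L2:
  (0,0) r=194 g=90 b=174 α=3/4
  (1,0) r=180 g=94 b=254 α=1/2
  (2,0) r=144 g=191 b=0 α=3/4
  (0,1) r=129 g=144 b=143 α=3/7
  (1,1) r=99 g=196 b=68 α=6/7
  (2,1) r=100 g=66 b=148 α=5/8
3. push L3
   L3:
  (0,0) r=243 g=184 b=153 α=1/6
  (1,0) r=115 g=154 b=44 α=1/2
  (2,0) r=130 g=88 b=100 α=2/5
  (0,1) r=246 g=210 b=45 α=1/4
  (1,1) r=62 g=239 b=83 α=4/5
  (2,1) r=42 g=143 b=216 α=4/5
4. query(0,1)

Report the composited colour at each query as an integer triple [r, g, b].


query (0,1) [L1,L2,L3] — begin 0,0,0
+L1 (α=7/8) → [1351/8, 1519/8, 1323/8]
+L2 (α=3/7) → [2125/14, 2383/14, 2181/14]
+L3 (α=1/4) → [9819/56, 10089/56, 7173/56]
= [175, 180, 128]


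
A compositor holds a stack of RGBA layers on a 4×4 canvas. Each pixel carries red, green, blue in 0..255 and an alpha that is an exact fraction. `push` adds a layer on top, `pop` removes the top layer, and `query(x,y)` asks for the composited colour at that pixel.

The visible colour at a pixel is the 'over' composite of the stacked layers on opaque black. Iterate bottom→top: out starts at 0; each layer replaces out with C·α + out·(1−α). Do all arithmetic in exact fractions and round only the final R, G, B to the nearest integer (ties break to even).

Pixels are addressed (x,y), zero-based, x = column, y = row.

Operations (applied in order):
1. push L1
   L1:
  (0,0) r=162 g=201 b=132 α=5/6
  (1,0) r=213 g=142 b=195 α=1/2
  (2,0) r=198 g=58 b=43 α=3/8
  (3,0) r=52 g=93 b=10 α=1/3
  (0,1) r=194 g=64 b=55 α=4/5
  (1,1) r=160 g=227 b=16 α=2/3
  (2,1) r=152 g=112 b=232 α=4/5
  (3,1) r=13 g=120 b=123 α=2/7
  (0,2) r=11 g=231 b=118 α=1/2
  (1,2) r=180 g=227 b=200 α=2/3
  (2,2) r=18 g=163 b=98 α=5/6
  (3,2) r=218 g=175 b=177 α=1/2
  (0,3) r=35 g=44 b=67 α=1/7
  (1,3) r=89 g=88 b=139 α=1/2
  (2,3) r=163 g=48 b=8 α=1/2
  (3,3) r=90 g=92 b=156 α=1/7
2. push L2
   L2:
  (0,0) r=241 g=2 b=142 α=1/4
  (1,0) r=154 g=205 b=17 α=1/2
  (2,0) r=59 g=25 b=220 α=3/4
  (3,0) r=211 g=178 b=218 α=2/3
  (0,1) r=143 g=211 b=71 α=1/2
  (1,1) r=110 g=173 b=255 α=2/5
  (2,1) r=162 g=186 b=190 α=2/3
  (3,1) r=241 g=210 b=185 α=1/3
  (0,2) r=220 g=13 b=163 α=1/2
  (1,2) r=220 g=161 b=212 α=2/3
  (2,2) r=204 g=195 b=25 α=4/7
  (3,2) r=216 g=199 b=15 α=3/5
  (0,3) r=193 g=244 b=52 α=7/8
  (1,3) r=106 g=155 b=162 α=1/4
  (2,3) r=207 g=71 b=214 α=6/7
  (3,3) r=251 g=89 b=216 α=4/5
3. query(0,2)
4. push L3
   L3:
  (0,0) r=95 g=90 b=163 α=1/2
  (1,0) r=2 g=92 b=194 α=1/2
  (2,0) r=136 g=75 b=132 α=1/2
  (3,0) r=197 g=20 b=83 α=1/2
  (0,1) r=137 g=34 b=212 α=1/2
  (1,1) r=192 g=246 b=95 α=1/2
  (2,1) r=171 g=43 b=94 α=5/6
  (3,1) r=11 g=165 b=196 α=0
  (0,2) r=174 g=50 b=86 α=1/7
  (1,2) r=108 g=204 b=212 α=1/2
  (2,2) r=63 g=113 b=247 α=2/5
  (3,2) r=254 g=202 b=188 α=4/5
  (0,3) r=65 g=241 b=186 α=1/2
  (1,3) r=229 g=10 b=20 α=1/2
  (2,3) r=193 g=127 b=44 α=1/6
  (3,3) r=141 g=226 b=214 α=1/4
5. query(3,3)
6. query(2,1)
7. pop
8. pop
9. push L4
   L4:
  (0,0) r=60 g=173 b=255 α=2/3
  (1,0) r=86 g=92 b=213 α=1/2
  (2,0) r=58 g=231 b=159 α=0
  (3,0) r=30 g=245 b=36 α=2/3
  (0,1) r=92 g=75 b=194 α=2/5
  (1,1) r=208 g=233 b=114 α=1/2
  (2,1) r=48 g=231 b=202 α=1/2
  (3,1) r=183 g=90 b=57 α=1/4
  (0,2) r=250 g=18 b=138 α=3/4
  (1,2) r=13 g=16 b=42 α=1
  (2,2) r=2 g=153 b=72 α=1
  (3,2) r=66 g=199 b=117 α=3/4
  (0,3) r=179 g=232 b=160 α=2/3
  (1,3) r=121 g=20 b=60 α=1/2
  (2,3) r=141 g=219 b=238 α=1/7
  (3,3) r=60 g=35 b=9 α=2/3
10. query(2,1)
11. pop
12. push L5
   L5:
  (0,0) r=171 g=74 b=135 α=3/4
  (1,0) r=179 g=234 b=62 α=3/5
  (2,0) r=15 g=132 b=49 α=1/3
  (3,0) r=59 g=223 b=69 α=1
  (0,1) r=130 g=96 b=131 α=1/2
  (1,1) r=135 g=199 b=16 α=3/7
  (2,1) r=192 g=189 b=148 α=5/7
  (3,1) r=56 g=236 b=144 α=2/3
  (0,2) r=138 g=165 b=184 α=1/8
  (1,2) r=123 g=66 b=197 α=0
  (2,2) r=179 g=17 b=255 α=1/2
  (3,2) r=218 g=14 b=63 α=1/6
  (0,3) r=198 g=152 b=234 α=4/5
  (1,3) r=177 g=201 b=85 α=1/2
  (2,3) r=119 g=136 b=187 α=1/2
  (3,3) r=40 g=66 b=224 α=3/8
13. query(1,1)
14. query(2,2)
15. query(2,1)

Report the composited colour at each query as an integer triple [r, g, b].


query (0,2) [L1,L2] — begin 0,0,0
+L1 (α=1/2) → [11/2, 231/2, 59]
+L2 (α=1/2) → [451/4, 257/4, 111]
= [113, 64, 111]

query (3,3) [L1,L2,L3] — begin 0,0,0
L1 α=1/7: [90/7, 92/7, 156/7]
L2 α=4/5: [7118/35, 2584/35, 6204/35]
L3 α=1/4: [26289/140, 7831/70, 13051/70]
= [188, 112, 186]

query (2,1) [L1,L2,L3] — begin 0,0,0
after L1 α=4/5: [608/5, 448/5, 928/5]
after L2 α=2/3: [2228/15, 2308/15, 2828/15]
after L3 α=5/6: [15053/90, 5533/90, 4939/45]
→ [167, 61, 110]

at x=2,y=1 over L1,L4:
after L1 α=4/5: [608/5, 448/5, 928/5]
after L4 α=1/2: [424/5, 1603/10, 969/5]
= [85, 160, 194]

query (1,1) [L1,L5] — begin 0,0,0
after L1 α=2/3: [320/3, 454/3, 32/3]
after L5 α=3/7: [2495/21, 3607/21, 272/21]
= [119, 172, 13]

query (2,2) [L1,L5] — begin 0,0,0
+L1 (α=5/6) → [15, 815/6, 245/3]
+L5 (α=1/2) → [97, 917/12, 505/3]
= [97, 76, 168]

query (2,1) [L1,L5] — begin 0,0,0
after L1 α=4/5: [608/5, 448/5, 928/5]
after L5 α=5/7: [6016/35, 803/5, 5556/35]
→ [172, 161, 159]


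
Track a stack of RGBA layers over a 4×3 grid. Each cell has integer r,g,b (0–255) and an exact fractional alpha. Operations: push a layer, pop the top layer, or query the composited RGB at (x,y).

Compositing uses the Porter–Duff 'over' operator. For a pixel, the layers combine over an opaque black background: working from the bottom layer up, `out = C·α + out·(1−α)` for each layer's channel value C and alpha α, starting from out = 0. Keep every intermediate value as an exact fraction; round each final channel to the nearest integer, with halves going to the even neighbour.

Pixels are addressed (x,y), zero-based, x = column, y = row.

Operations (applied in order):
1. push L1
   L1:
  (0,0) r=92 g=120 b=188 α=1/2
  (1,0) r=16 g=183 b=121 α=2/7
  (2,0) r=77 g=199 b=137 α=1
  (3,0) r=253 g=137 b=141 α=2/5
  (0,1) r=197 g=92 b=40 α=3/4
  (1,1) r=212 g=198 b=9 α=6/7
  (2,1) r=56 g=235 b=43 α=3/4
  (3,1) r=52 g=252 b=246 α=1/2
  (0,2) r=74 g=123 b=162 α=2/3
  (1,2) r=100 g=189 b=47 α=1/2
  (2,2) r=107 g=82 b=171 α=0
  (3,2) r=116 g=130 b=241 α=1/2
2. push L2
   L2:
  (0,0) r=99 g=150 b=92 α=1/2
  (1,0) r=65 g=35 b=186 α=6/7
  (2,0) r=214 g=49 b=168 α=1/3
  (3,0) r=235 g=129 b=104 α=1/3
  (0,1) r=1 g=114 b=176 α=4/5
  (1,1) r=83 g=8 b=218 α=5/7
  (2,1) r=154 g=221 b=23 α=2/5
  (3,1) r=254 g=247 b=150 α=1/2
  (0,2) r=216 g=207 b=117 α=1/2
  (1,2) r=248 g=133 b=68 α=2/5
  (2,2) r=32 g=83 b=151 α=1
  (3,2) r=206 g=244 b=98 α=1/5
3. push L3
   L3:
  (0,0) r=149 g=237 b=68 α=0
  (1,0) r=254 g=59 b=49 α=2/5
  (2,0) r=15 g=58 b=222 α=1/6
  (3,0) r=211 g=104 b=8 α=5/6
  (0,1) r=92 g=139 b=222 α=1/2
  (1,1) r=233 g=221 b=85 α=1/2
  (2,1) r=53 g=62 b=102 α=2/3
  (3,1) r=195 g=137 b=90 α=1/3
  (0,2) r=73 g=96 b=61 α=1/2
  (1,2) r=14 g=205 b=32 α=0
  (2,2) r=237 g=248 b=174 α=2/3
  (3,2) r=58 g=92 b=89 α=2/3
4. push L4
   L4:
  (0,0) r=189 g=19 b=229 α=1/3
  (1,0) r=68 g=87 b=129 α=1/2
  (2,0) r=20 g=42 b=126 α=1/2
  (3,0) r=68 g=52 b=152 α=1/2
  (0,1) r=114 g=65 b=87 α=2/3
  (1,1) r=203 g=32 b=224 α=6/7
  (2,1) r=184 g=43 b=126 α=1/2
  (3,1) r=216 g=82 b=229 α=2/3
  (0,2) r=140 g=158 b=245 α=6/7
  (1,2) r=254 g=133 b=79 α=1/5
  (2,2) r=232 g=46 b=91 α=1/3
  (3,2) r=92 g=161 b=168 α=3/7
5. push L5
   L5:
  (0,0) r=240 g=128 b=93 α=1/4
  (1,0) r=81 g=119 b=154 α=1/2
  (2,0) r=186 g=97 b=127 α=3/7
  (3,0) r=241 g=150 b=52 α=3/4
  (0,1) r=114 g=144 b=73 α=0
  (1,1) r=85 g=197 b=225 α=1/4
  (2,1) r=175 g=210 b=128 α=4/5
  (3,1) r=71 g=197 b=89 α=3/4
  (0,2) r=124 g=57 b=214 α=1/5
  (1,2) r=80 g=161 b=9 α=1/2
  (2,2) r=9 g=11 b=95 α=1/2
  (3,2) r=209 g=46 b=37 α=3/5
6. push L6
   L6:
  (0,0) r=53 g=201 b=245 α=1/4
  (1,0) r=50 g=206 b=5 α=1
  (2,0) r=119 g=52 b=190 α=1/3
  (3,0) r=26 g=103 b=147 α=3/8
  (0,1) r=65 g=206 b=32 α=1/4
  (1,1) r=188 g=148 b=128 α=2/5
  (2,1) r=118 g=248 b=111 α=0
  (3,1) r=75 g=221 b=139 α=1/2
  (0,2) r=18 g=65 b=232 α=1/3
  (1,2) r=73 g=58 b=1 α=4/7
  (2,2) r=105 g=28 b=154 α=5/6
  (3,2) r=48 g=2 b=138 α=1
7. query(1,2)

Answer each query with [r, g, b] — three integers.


query (1,2) [L1,L2,L3,L4,L5,L6] — begin 0,0,0
+L1 (α=1/2) → [50, 189/2, 47/2]
+L2 (α=2/5) → [646/5, 1099/10, 413/10]
+L3 (α=0) → [646/5, 1099/10, 413/10]
+L4 (α=1/5) → [3854/25, 2863/25, 1221/25]
+L5 (α=1/2) → [2927/25, 3444/25, 723/25]
+L6 (α=4/7) → [16081/175, 16132/175, 2269/175]
rounded: [92, 92, 13]


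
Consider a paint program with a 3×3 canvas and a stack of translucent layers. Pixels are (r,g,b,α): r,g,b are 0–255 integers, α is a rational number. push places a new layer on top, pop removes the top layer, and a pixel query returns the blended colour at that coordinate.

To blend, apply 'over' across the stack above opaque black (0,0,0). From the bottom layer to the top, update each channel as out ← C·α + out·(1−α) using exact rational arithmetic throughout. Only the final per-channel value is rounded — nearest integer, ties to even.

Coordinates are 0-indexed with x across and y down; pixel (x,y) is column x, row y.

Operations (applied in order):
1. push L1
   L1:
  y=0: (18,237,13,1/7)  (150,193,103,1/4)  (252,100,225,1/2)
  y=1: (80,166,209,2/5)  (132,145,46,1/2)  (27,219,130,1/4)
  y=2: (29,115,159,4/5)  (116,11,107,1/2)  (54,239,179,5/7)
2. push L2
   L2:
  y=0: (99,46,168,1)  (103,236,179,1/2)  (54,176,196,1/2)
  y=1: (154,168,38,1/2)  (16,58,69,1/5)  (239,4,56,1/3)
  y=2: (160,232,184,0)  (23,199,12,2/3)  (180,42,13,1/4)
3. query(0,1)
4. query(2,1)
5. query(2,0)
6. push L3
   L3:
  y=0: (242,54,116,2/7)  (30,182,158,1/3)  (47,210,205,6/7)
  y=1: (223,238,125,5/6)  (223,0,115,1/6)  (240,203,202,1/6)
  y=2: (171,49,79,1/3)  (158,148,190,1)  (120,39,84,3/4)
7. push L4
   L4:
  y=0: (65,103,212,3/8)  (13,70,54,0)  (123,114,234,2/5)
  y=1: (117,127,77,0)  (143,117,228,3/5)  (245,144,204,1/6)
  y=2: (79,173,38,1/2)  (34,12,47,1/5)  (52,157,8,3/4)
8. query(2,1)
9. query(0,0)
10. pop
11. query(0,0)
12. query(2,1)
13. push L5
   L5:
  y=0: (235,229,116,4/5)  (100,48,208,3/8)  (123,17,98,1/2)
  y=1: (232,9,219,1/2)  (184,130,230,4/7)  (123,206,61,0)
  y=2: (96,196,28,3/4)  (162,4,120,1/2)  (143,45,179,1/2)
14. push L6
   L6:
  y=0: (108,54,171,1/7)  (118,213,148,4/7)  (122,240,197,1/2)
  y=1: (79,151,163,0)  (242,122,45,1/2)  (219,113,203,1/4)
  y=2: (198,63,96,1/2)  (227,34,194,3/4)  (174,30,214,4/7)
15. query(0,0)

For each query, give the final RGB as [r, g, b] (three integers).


(0,1) stack=L1,L2; from [0,0,0]:
+L1 (α=2/5) → [32, 332/5, 418/5]
+L2 (α=1/2) → [93, 586/5, 304/5]
→ [93, 117, 61]

(2,1) stack=L1,L2; from [0,0,0]:
L1 α=1/4: [27/4, 219/4, 65/2]
L2 α=1/3: [505/6, 227/6, 121/3]
= [84, 38, 40]

(2,0) stack=L1,L2; from [0,0,0]:
after L1 α=1/2: [126, 50, 225/2]
after L2 α=1/2: [90, 113, 617/4]
= [90, 113, 154]

query (2,1) [L1,L2,L3,L4] — begin 0,0,0
after L1 α=1/4: [27/4, 219/4, 65/2]
after L2 α=1/3: [505/6, 227/6, 121/3]
after L3 α=1/6: [3965/36, 2353/36, 1211/18]
after L4 α=1/6: [28645/216, 16949/216, 9727/108]
→ [133, 78, 90]

query (0,0) [L1,L2,L3,L4] — begin 0,0,0
after L1 α=1/7: [18/7, 237/7, 13/7]
after L2 α=1: [99, 46, 168]
after L3 α=2/7: [979/7, 338/7, 1072/7]
after L4 α=3/8: [1565/14, 3853/56, 2453/14]
= [112, 69, 175]

(0,0) stack=L1,L2,L3; from [0,0,0]:
+L1 (α=1/7) → [18/7, 237/7, 13/7]
+L2 (α=1) → [99, 46, 168]
+L3 (α=2/7) → [979/7, 338/7, 1072/7]
→ [140, 48, 153]

(2,1) stack=L1,L2,L3; from [0,0,0]:
after L1 α=1/4: [27/4, 219/4, 65/2]
after L2 α=1/3: [505/6, 227/6, 121/3]
after L3 α=1/6: [3965/36, 2353/36, 1211/18]
= [110, 65, 67]

at x=0,y=0 over L1,L2,L3,L5,L6:
after L1 α=1/7: [18/7, 237/7, 13/7]
after L2 α=1: [99, 46, 168]
after L3 α=2/7: [979/7, 338/7, 1072/7]
after L5 α=4/5: [7559/35, 1350/7, 864/7]
after L6 α=1/7: [49134/245, 8478/49, 6381/49]
rounded: [201, 173, 130]


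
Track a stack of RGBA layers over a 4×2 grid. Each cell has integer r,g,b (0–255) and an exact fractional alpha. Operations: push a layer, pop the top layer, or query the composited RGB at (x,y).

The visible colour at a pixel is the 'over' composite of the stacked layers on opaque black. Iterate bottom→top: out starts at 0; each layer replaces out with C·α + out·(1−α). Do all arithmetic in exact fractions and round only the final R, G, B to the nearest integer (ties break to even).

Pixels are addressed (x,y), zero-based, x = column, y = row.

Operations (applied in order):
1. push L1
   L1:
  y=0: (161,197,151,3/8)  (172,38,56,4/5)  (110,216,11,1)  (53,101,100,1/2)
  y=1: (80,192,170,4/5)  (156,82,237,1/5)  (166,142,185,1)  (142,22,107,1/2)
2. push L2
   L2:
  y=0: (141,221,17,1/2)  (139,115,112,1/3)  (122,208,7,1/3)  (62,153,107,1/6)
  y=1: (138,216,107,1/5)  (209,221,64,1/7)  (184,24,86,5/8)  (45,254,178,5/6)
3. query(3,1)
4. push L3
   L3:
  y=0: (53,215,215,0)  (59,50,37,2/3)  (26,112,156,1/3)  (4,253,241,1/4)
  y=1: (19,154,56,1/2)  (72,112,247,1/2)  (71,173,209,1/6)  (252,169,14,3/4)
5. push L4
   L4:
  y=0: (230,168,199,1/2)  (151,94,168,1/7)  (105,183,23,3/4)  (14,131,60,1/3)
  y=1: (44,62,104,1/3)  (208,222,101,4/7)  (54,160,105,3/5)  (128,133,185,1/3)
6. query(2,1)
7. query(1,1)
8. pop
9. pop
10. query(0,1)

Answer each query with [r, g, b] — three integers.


query (3,1) [L1,L2] — begin 0,0,0
L1 α=1/2: [71, 11, 107/2]
L2 α=5/6: [148/3, 427/2, 629/4]
→ [49, 214, 157]

at x=2,y=1 over L1,L2,L3,L4:
L1 α=1: [166, 142, 185]
L2 α=5/8: [709/4, 273/4, 985/8]
L3 α=1/6: [3829/24, 2057/24, 2199/16]
L4 α=3/5: [5773/60, 7817/60, 4719/40]
→ [96, 130, 118]

(1,1) stack=L1,L2,L3,L4; from [0,0,0]:
+L1 (α=1/5) → [156/5, 82/5, 237/5]
+L2 (α=1/7) → [283/5, 1597/35, 1742/35]
+L3 (α=1/2) → [643/10, 5517/70, 10387/70]
+L4 (α=4/7) → [10249/70, 78711/490, 59441/490]
= [146, 161, 121]

query (0,1) [L1,L2] — begin 0,0,0
after L1 α=4/5: [64, 768/5, 136]
after L2 α=1/5: [394/5, 4152/25, 651/5]
= [79, 166, 130]


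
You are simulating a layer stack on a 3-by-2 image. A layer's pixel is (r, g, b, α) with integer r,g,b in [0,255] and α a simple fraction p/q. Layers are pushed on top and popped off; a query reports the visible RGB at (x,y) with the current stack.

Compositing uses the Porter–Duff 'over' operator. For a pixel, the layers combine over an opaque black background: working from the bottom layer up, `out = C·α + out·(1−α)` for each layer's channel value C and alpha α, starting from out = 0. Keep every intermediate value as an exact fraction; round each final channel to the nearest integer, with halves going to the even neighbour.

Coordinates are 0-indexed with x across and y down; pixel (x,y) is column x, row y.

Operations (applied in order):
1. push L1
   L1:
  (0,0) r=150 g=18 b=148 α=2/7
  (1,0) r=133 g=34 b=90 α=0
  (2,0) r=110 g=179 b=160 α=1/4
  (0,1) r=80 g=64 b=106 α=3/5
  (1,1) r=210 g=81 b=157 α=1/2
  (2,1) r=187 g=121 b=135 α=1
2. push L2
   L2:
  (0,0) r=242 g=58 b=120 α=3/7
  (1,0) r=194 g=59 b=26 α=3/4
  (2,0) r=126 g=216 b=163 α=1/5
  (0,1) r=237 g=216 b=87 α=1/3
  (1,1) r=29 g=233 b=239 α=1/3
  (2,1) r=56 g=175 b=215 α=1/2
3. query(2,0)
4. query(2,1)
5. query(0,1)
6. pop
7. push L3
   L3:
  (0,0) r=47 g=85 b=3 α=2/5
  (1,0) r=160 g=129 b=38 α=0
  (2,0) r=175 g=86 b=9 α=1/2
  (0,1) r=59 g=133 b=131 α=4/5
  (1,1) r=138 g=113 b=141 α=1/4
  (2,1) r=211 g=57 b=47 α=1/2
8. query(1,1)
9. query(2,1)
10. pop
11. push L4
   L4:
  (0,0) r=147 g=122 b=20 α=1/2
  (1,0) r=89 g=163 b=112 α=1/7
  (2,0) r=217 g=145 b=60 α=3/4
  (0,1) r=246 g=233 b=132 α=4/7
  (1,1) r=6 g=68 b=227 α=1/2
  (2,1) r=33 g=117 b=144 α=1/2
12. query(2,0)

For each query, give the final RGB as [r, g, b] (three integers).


at x=2,y=0 over L1,L2:
after L1 α=1/4: [55/2, 179/4, 40]
after L2 α=1/5: [236/5, 79, 323/5]
rounded: [47, 79, 65]

(2,1) stack=L1,L2; from [0,0,0]:
L1 α=1: [187, 121, 135]
L2 α=1/2: [243/2, 148, 175]
→ [122, 148, 175]

at x=0,y=1 over L1,L2:
+L1 (α=3/5) → [48, 192/5, 318/5]
+L2 (α=1/3) → [111, 488/5, 357/5]
rounded: [111, 98, 71]

query (1,1) [L1,L3] — begin 0,0,0
L1 α=1/2: [105, 81/2, 157/2]
L3 α=1/4: [453/4, 469/8, 753/8]
= [113, 59, 94]

query (2,1) [L1,L3] — begin 0,0,0
L1 α=1: [187, 121, 135]
L3 α=1/2: [199, 89, 91]
→ [199, 89, 91]

at x=2,y=0 over L1,L4:
+L1 (α=1/4) → [55/2, 179/4, 40]
+L4 (α=3/4) → [1357/8, 1919/16, 55]
rounded: [170, 120, 55]


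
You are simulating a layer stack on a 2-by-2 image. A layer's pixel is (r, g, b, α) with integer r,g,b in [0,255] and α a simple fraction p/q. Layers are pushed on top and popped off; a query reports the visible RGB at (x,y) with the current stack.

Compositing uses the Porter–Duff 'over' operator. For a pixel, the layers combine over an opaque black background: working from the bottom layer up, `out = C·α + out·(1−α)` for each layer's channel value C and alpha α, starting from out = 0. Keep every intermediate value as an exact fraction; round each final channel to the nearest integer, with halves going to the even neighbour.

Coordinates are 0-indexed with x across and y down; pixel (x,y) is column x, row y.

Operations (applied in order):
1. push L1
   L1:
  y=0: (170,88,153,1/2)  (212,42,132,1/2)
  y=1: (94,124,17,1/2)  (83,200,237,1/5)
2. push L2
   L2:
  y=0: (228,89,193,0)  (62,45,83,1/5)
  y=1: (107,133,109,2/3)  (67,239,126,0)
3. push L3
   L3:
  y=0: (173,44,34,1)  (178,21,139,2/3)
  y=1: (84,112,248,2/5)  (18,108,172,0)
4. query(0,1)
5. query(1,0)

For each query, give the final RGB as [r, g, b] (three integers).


at x=0,y=1 over L1,L2,L3:
after L1 α=1/2: [47, 62, 17/2]
after L2 α=2/3: [87, 328/3, 151/2]
after L3 α=2/5: [429/5, 552/5, 289/2]
= [86, 110, 144]

at x=1,y=0 over L1,L2,L3:
after L1 α=1/2: [106, 21, 66]
after L2 α=1/5: [486/5, 129/5, 347/5]
after L3 α=2/3: [2266/15, 113/5, 579/5]
→ [151, 23, 116]


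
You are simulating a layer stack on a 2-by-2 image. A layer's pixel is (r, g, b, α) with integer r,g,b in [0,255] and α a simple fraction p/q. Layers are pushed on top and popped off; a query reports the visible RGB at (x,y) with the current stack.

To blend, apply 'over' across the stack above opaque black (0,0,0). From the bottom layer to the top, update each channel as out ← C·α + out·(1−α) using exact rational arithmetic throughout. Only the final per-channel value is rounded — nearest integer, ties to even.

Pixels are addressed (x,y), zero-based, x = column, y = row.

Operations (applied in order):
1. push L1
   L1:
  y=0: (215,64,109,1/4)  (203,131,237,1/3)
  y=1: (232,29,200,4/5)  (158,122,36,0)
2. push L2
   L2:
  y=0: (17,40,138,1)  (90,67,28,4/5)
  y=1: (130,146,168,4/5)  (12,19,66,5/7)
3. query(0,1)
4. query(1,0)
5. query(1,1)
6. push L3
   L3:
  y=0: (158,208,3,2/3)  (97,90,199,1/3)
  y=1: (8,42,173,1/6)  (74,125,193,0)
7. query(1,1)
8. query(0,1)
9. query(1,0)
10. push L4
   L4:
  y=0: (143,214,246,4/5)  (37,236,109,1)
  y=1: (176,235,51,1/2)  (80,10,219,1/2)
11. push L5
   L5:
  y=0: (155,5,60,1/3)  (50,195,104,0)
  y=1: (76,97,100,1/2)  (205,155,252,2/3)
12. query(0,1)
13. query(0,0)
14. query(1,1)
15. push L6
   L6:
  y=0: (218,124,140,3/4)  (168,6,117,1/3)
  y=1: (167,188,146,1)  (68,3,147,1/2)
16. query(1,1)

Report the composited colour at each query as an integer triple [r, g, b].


query (0,1) [L1,L2] — begin 0,0,0
after L1 α=4/5: [928/5, 116/5, 160]
after L2 α=4/5: [3528/25, 3036/25, 832/5]
rounded: [141, 121, 166]

at x=1,y=0 over L1,L2:
after L1 α=1/3: [203/3, 131/3, 79]
after L2 α=4/5: [1283/15, 187/3, 191/5]
rounded: [86, 62, 38]

at x=1,y=1 over L1,L2:
+L1 (α=0) → [0, 0, 0]
+L2 (α=5/7) → [60/7, 95/7, 330/7]
rounded: [9, 14, 47]

query (1,1) [L1,L2,L3] — begin 0,0,0
L1 α=0: [0, 0, 0]
L2 α=5/7: [60/7, 95/7, 330/7]
L3 α=0: [60/7, 95/7, 330/7]
= [9, 14, 47]

(0,1) stack=L1,L2,L3; from [0,0,0]:
+L1 (α=4/5) → [928/5, 116/5, 160]
+L2 (α=4/5) → [3528/25, 3036/25, 832/5]
+L3 (α=1/6) → [1784/15, 541/5, 335/2]
→ [119, 108, 168]

at x=1,y=0 over L1,L2,L3:
after L1 α=1/3: [203/3, 131/3, 79]
after L2 α=4/5: [1283/15, 187/3, 191/5]
after L3 α=1/3: [4021/45, 644/9, 459/5]
= [89, 72, 92]

query (0,1) [L1,L2,L3,L4,L5] — begin 0,0,0
after L1 α=4/5: [928/5, 116/5, 160]
after L2 α=4/5: [3528/25, 3036/25, 832/5]
after L3 α=1/6: [1784/15, 541/5, 335/2]
after L4 α=1/2: [2212/15, 858/5, 437/4]
after L5 α=1/2: [1676/15, 1343/10, 837/8]
→ [112, 134, 105]

query (0,0) [L1,L2,L3,L4,L5] — begin 0,0,0
+L1 (α=1/4) → [215/4, 16, 109/4]
+L2 (α=1) → [17, 40, 138]
+L3 (α=2/3) → [111, 152, 48]
+L4 (α=4/5) → [683/5, 1008/5, 1032/5]
+L5 (α=1/3) → [2141/15, 2041/15, 788/5]
→ [143, 136, 158]

query (1,1) [L1,L2,L3,L4,L5] — begin 0,0,0
L1 α=0: [0, 0, 0]
L2 α=5/7: [60/7, 95/7, 330/7]
L3 α=0: [60/7, 95/7, 330/7]
L4 α=1/2: [310/7, 165/14, 1863/14]
L5 α=2/3: [1060/7, 4505/42, 2973/14]
= [151, 107, 212]

at x=1,y=1 over L1,L2,L3,L4,L5,L6:
after L1 α=0: [0, 0, 0]
after L2 α=5/7: [60/7, 95/7, 330/7]
after L3 α=0: [60/7, 95/7, 330/7]
after L4 α=1/2: [310/7, 165/14, 1863/14]
after L5 α=2/3: [1060/7, 4505/42, 2973/14]
after L6 α=1/2: [768/7, 4631/84, 5031/28]
→ [110, 55, 180]


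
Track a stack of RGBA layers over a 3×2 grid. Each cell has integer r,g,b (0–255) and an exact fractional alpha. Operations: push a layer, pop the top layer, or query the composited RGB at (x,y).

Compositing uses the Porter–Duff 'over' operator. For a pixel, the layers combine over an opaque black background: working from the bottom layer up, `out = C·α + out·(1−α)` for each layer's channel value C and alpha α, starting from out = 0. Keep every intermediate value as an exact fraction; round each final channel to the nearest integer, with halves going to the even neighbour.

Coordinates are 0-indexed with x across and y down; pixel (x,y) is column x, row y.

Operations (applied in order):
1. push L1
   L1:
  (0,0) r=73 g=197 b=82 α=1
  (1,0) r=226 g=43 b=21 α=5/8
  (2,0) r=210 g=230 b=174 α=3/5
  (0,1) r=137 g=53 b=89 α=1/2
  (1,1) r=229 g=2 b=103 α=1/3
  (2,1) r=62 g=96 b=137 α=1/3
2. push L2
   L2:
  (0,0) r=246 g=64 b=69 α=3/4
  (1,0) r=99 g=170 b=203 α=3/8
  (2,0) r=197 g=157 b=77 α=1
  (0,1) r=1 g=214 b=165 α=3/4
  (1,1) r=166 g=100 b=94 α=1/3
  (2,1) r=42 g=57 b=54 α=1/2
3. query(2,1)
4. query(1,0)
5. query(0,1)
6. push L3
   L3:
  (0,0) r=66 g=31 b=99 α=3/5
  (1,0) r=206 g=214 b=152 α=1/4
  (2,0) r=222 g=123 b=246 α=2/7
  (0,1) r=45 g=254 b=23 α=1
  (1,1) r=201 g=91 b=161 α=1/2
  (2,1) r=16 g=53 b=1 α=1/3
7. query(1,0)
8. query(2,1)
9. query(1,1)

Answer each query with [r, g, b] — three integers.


query (2,1) [L1,L2] — begin 0,0,0
after L1 α=1/3: [62/3, 32, 137/3]
after L2 α=1/2: [94/3, 89/2, 299/6]
rounded: [31, 44, 50]

query (1,0) [L1,L2] — begin 0,0,0
L1 α=5/8: [565/4, 215/8, 105/8]
L2 α=3/8: [4013/32, 5155/64, 5397/64]
rounded: [125, 81, 84]

query (0,1) [L1,L2] — begin 0,0,0
+L1 (α=1/2) → [137/2, 53/2, 89/2]
+L2 (α=3/4) → [143/8, 1337/8, 1079/8]
= [18, 167, 135]

at x=1,y=0 over L1,L2,L3:
after L1 α=5/8: [565/4, 215/8, 105/8]
after L2 α=3/8: [4013/32, 5155/64, 5397/64]
after L3 α=1/4: [18631/128, 29161/256, 25919/256]
rounded: [146, 114, 101]

at x=2,y=1 over L1,L2,L3:
+L1 (α=1/3) → [62/3, 32, 137/3]
+L2 (α=1/2) → [94/3, 89/2, 299/6]
+L3 (α=1/3) → [236/9, 142/3, 302/9]
rounded: [26, 47, 34]

at x=1,y=1 over L1,L2,L3:
after L1 α=1/3: [229/3, 2/3, 103/3]
after L2 α=1/3: [956/9, 304/9, 488/9]
after L3 α=1/2: [2765/18, 1123/18, 1937/18]
= [154, 62, 108]


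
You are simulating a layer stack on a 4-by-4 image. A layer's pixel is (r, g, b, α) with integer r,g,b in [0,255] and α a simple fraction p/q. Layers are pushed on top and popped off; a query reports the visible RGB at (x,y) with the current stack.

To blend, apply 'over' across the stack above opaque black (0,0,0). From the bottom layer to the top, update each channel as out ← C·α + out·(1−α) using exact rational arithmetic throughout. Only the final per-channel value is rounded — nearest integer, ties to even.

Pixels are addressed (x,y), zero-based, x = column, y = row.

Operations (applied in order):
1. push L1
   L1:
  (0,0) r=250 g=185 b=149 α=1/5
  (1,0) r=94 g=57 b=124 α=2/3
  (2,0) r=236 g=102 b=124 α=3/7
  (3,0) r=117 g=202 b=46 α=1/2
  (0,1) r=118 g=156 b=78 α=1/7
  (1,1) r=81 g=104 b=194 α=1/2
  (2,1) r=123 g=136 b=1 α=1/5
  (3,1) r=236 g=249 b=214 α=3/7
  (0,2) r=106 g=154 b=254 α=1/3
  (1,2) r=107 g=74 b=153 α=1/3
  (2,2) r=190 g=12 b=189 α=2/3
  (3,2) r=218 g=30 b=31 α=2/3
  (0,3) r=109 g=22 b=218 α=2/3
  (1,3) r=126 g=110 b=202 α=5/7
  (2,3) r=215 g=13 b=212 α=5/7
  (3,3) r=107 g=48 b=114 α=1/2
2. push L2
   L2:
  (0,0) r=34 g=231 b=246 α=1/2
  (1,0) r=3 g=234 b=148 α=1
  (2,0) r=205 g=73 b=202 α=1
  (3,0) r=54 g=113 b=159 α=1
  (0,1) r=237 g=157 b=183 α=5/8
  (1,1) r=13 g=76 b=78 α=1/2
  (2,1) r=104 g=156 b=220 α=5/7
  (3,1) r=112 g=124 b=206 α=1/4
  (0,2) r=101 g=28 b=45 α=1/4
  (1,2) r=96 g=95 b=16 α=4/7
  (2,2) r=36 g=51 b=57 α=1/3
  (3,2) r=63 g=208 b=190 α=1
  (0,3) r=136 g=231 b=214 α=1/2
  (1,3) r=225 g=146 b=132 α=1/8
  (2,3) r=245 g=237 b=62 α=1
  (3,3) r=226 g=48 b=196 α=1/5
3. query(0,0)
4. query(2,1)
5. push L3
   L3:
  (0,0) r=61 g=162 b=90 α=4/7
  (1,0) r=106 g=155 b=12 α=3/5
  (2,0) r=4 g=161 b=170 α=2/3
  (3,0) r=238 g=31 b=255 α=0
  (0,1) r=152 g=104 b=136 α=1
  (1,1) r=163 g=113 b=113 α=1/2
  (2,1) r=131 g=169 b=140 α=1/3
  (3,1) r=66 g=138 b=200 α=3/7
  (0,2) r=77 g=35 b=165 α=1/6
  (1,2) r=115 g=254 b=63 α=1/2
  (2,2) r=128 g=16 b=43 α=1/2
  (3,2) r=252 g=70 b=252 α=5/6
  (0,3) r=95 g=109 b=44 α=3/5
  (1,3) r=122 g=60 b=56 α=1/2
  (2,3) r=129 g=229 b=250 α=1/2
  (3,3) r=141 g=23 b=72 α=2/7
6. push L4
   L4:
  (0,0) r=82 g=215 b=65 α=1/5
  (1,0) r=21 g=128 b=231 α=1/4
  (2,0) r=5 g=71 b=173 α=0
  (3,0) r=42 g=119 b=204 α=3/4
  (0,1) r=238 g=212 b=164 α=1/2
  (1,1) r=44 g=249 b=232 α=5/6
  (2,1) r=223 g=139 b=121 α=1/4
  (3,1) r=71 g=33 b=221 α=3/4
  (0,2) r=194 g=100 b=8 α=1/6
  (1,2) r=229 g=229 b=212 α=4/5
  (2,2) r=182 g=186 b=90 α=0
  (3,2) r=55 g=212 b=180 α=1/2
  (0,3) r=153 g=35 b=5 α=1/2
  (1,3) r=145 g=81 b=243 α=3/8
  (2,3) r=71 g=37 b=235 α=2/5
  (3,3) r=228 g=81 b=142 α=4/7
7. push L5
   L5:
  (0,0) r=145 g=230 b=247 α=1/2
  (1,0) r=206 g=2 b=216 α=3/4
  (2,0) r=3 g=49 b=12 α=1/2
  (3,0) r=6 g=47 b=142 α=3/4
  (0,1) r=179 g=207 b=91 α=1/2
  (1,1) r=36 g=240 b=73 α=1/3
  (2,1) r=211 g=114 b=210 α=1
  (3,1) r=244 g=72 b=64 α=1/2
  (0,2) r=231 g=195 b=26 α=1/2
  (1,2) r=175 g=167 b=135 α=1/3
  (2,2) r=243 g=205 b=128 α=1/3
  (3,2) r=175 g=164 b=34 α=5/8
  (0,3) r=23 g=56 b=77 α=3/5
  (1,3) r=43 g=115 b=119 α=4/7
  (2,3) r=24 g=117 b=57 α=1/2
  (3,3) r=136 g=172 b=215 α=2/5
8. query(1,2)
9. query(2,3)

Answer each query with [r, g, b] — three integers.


query (0,0) [L1,L2] — begin 0,0,0
L1 α=1/5: [50, 37, 149/5]
L2 α=1/2: [42, 134, 1379/10]
→ [42, 134, 138]

(2,1) stack=L1,L2; from [0,0,0]:
+L1 (α=1/5) → [123/5, 136/5, 1/5]
+L2 (α=5/7) → [2846/35, 596/5, 786/5]
= [81, 119, 157]

query (1,2) [L1,L2,L3,L4,L5] — begin 0,0,0
after L1 α=1/3: [107/3, 74/3, 51]
after L2 α=4/7: [491/7, 454/7, 31]
after L3 α=1/2: [648/7, 1116/7, 47]
after L4 α=4/5: [1412/7, 7528/35, 179]
after L5 α=1/3: [4049/21, 6967/35, 493/3]
→ [193, 199, 164]

at x=2,y=3 over L1,L2,L3,L4,L5:
L1 α=5/7: [1075/7, 65/7, 1060/7]
L2 α=1: [245, 237, 62]
L3 α=1/2: [187, 233, 156]
L4 α=2/5: [703/5, 773/5, 938/5]
L5 α=1/2: [823/10, 679/5, 1223/10]
rounded: [82, 136, 122]


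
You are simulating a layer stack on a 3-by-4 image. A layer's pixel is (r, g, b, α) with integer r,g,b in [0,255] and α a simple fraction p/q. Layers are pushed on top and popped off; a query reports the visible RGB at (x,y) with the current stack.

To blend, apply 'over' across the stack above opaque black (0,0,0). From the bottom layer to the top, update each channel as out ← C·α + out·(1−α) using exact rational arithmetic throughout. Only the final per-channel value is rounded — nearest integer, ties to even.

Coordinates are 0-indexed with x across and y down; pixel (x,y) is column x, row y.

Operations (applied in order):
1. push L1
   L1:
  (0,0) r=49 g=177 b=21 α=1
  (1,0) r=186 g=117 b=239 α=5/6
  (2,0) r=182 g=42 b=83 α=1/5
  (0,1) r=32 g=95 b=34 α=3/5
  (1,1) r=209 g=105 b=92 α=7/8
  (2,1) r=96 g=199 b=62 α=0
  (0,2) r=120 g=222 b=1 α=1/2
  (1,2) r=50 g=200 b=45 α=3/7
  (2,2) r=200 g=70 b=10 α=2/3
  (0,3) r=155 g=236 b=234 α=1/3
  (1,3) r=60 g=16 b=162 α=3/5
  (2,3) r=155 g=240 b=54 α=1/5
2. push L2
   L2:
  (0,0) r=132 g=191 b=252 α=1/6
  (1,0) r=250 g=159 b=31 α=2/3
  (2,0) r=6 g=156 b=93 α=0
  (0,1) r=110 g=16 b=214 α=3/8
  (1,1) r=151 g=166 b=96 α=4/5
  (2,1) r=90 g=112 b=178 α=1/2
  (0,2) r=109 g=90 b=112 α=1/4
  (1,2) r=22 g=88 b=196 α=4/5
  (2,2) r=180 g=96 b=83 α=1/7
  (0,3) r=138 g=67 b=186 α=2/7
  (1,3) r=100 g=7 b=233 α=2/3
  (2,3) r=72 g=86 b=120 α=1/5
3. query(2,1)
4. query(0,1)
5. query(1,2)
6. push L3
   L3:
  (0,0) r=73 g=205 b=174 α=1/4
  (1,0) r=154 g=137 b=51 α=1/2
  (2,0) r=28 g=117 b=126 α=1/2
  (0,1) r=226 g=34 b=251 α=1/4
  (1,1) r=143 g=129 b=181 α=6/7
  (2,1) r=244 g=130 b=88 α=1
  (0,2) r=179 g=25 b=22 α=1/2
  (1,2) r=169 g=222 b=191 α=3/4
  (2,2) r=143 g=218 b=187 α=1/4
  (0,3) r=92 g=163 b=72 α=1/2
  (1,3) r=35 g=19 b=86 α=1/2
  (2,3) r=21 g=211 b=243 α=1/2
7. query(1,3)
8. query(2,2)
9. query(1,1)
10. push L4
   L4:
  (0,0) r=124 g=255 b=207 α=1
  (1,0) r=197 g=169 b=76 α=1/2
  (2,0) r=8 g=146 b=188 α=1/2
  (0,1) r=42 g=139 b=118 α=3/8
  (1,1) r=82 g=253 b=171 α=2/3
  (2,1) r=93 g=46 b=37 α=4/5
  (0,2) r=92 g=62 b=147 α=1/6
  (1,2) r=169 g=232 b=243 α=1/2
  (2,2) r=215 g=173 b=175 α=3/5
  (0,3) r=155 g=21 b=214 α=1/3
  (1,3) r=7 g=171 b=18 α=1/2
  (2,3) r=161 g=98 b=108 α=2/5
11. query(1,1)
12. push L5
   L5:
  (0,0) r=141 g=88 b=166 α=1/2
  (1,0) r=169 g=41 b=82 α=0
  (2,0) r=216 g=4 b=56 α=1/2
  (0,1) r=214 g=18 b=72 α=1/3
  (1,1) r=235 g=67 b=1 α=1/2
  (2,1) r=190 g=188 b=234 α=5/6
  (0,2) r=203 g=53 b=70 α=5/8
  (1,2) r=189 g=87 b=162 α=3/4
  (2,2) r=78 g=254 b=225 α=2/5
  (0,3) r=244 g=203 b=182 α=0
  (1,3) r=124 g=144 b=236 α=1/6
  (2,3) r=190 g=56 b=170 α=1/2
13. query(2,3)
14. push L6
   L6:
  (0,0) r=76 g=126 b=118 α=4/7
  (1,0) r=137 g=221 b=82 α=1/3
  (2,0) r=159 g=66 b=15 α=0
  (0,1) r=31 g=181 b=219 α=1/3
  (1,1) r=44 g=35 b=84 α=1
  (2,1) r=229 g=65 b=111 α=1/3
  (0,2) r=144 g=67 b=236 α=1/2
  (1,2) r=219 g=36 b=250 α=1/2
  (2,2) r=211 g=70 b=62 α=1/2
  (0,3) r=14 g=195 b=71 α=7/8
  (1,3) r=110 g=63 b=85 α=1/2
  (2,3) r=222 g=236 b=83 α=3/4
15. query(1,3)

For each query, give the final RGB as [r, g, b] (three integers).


(2,1) stack=L1,L2; from [0,0,0]:
L1 α=0: [0, 0, 0]
L2 α=1/2: [45, 56, 89]
→ [45, 56, 89]

(0,1) stack=L1,L2; from [0,0,0]:
+L1 (α=3/5) → [96/5, 57, 102/5]
+L2 (α=3/8) → [213/4, 333/8, 93]
→ [53, 42, 93]

at x=1,y=2 over L1,L2:
L1 α=3/7: [150/7, 600/7, 135/7]
L2 α=4/5: [766/35, 3064/35, 5623/35]
= [22, 88, 161]

(1,3) stack=L1,L2,L3; from [0,0,0]:
after L1 α=3/5: [36, 48/5, 486/5]
after L2 α=2/3: [236/3, 118/15, 2816/15]
after L3 α=1/2: [341/6, 403/30, 2053/15]
→ [57, 13, 137]

query (2,2) [L1,L2,L3] — begin 0,0,0
+L1 (α=2/3) → [400/3, 140/3, 20/3]
+L2 (α=1/7) → [140, 376/7, 123/7]
+L3 (α=1/4) → [563/4, 1327/14, 839/14]
rounded: [141, 95, 60]

query (1,1) [L1,L2,L3] — begin 0,0,0
+L1 (α=7/8) → [1463/8, 735/8, 161/2]
+L2 (α=4/5) → [1259/8, 6047/40, 929/10]
+L3 (α=6/7) → [8123/56, 37007/280, 11789/70]
rounded: [145, 132, 168]

(1,1) stack=L1,L2,L3,L4; from [0,0,0]:
after L1 α=7/8: [1463/8, 735/8, 161/2]
after L2 α=4/5: [1259/8, 6047/40, 929/10]
after L3 α=6/7: [8123/56, 37007/280, 11789/70]
after L4 α=2/3: [5769/56, 178687/840, 35729/210]
rounded: [103, 213, 170]

query (2,3) [L1,L2,L3,L4,L5] — begin 0,0,0
after L1 α=1/5: [31, 48, 54/5]
after L2 α=1/5: [196/5, 278/5, 816/25]
after L3 α=1/2: [301/10, 1333/10, 6891/50]
after L4 α=2/5: [4123/50, 5959/50, 31473/250]
after L5 α=1/2: [13623/100, 8759/100, 73973/500]
rounded: [136, 88, 148]

at x=1,y=3 over L1,L2,L3,L4,L5,L6:
+L1 (α=3/5) → [36, 48/5, 486/5]
+L2 (α=2/3) → [236/3, 118/15, 2816/15]
+L3 (α=1/2) → [341/6, 403/30, 2053/15]
+L4 (α=1/2) → [383/12, 5533/60, 2323/30]
+L5 (α=1/6) → [3403/72, 7261/72, 3739/36]
+L6 (α=1/2) → [11323/144, 11797/144, 6799/72]
= [79, 82, 94]


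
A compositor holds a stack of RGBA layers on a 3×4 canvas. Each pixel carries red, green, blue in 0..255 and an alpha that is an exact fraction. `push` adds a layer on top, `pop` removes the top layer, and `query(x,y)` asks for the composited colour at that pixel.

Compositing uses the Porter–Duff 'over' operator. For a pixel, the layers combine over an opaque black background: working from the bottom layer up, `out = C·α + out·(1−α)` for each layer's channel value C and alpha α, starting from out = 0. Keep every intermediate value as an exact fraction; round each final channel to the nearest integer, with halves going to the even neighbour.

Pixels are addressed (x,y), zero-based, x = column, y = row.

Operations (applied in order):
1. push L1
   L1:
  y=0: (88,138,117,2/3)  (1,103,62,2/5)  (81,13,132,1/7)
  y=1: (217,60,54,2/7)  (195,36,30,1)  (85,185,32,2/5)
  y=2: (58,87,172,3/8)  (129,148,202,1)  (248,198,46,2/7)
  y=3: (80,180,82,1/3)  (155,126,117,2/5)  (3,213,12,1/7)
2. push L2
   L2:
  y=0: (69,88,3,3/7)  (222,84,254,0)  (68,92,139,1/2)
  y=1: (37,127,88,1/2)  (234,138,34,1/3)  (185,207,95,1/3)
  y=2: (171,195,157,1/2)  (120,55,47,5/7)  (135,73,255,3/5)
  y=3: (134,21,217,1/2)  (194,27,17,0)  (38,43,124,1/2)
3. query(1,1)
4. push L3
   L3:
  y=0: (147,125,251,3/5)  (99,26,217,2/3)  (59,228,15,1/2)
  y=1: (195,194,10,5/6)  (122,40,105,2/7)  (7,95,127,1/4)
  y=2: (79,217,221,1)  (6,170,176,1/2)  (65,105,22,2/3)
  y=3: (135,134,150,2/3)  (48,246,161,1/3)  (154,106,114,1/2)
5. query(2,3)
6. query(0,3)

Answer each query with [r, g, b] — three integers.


at x=1,y=1 over L1,L2:
+L1 (α=1) → [195, 36, 30]
+L2 (α=1/3) → [208, 70, 94/3]
rounded: [208, 70, 31]

(2,3) stack=L1,L2,L3; from [0,0,0]:
+L1 (α=1/7) → [3/7, 213/7, 12/7]
+L2 (α=1/2) → [269/14, 257/7, 440/7]
+L3 (α=1/2) → [2425/28, 999/14, 619/7]
= [87, 71, 88]

at x=0,y=3 over L1,L2,L3:
L1 α=1/3: [80/3, 60, 82/3]
L2 α=1/2: [241/3, 81/2, 733/6]
L3 α=2/3: [1051/9, 617/6, 2533/18]
rounded: [117, 103, 141]


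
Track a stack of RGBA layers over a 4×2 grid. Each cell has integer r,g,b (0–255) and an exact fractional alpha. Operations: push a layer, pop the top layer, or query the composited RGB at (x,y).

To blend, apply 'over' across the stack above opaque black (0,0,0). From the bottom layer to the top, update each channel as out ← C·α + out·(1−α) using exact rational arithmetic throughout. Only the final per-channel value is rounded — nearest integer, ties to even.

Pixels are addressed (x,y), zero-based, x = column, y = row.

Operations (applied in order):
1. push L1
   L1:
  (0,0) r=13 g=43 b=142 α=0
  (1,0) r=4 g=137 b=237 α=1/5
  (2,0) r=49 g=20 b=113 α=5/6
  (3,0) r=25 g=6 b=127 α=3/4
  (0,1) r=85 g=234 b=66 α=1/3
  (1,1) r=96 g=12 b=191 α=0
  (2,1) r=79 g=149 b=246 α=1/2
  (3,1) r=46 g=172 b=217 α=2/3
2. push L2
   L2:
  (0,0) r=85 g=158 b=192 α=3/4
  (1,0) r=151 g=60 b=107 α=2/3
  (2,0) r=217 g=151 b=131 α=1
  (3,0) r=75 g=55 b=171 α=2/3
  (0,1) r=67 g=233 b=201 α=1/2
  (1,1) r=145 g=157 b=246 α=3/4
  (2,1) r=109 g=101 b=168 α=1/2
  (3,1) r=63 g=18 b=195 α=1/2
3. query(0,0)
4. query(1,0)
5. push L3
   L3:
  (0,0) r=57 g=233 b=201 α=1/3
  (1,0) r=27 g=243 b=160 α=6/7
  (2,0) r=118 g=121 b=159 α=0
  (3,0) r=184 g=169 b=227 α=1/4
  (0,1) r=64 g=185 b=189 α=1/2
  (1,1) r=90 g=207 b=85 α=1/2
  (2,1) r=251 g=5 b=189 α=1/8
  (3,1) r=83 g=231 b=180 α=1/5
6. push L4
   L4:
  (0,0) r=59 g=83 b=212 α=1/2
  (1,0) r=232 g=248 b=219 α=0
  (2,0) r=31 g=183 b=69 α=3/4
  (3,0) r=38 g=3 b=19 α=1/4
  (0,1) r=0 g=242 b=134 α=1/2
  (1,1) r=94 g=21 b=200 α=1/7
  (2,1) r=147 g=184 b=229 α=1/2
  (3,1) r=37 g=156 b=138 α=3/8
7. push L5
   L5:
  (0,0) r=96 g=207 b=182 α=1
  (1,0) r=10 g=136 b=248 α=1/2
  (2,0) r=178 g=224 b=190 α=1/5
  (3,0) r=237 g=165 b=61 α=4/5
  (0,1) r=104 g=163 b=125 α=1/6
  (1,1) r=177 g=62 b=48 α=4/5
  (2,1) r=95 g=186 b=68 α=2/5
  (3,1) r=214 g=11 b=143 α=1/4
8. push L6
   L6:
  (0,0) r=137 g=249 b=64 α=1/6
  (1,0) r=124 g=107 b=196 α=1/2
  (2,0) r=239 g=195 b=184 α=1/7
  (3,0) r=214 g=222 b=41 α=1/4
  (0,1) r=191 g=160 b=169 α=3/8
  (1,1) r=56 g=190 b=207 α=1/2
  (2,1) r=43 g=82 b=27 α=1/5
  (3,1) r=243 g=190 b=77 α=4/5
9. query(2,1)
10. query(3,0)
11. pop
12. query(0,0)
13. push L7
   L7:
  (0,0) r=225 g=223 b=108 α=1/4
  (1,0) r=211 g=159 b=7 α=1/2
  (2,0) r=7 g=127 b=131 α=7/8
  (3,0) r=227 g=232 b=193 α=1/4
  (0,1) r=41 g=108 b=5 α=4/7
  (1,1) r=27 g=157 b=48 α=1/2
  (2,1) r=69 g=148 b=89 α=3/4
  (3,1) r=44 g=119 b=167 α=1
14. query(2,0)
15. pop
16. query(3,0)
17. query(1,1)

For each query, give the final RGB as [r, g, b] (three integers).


(0,0) stack=L1,L2; from [0,0,0]:
after L1 α=0: [0, 0, 0]
after L2 α=3/4: [255/4, 237/2, 144]
→ [64, 118, 144]

at x=1,y=0 over L1,L2:
+L1 (α=1/5) → [4/5, 137/5, 237/5]
+L2 (α=2/3) → [1514/15, 737/15, 1307/15]
= [101, 49, 87]

(2,1) stack=L1,L2,L3,L4,L5,L6; from [0,0,0]:
L1 α=1/2: [79/2, 149/2, 123]
L2 α=1/2: [297/4, 351/4, 291/2]
L3 α=1/8: [3083/32, 2477/32, 2415/16]
L4 α=1/2: [7787/64, 8365/64, 6079/32]
L5 α=2/5: [35521/320, 48903/320, 22589/160]
L6 α=1/5: [38961/400, 55463/400, 23669/200]
→ [97, 139, 118]

at x=3,y=0 over L1,L2,L3,L4,L5,L6:
+L1 (α=3/4) → [75/4, 9/2, 381/4]
+L2 (α=2/3) → [225/4, 229/6, 583/4]
+L3 (α=1/4) → [1411/16, 567/8, 2657/16]
+L4 (α=1/4) → [4841/64, 1725/32, 8275/64]
+L5 (α=4/5) → [65513/320, 4569/32, 23891/320]
+L6 (α=1/4) → [265019/1280, 20811/128, 84793/1280]
= [207, 163, 66]

at x=0,y=0 over L1,L2,L3,L4,L5:
L1 α=0: [0, 0, 0]
L2 α=3/4: [255/4, 237/2, 144]
L3 α=1/3: [123/2, 470/3, 163]
L4 α=1/2: [241/4, 719/6, 375/2]
L5 α=1: [96, 207, 182]
= [96, 207, 182]

query (2,0) [L1,L2,L3,L4,L5,L7] — begin 0,0,0
+L1 (α=5/6) → [245/6, 50/3, 565/6]
+L2 (α=1) → [217, 151, 131]
+L3 (α=0) → [217, 151, 131]
+L4 (α=3/4) → [155/2, 175, 169/2]
+L5 (α=1/5) → [488/5, 924/5, 528/5]
+L7 (α=7/8) → [733/40, 5369/40, 5113/40]
→ [18, 134, 128]

(3,0) stack=L1,L2,L3,L4,L5; from [0,0,0]:
L1 α=3/4: [75/4, 9/2, 381/4]
L2 α=2/3: [225/4, 229/6, 583/4]
L3 α=1/4: [1411/16, 567/8, 2657/16]
L4 α=1/4: [4841/64, 1725/32, 8275/64]
L5 α=4/5: [65513/320, 4569/32, 23891/320]
= [205, 143, 75]

query (1,1) [L1,L2,L3,L4,L5] — begin 0,0,0
+L1 (α=0) → [0, 0, 0]
+L2 (α=3/4) → [435/4, 471/4, 369/2]
+L3 (α=1/2) → [795/8, 1299/8, 539/4]
+L4 (α=1/7) → [2761/28, 3981/28, 2017/14]
+L5 (α=4/5) → [4517/28, 2185/28, 941/14]
rounded: [161, 78, 67]


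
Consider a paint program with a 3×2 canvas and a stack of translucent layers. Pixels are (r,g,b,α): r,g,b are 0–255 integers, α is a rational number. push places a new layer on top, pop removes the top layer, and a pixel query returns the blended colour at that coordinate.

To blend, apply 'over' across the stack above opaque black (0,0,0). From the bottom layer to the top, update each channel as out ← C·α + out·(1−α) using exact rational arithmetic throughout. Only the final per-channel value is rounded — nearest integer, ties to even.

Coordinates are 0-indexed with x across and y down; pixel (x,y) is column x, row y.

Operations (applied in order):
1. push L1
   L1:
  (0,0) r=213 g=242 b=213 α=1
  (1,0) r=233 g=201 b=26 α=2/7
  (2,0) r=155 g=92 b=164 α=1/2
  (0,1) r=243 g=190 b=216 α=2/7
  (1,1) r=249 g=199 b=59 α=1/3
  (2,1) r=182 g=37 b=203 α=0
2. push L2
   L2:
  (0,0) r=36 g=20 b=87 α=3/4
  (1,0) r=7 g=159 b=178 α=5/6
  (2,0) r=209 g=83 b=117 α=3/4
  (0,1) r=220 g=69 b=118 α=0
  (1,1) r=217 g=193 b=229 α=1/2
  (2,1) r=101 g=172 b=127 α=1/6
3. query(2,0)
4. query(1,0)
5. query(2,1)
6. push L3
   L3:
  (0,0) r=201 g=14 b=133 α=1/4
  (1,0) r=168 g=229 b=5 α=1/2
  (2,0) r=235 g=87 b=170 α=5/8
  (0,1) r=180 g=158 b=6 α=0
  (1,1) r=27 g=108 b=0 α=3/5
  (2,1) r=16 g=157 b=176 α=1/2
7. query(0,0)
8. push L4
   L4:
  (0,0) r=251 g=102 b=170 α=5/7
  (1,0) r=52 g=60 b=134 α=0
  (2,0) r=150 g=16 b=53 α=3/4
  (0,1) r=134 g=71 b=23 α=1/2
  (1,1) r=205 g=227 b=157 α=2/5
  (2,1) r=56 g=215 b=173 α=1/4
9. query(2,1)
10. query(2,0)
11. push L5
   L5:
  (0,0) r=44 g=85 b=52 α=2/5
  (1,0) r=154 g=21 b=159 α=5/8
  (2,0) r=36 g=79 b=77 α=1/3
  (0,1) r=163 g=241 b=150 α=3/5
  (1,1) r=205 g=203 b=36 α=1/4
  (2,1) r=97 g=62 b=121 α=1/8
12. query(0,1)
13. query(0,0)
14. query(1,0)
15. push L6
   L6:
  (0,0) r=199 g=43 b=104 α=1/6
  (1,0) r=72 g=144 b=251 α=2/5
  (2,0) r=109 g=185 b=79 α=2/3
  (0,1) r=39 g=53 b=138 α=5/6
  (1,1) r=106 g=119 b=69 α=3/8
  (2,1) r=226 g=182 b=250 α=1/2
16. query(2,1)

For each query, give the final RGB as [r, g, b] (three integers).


(2,0) stack=L1,L2; from [0,0,0]:
after L1 α=1/2: [155/2, 46, 82]
after L2 α=3/4: [1409/8, 295/4, 433/4]
= [176, 74, 108]

(1,0) stack=L1,L2; from [0,0,0]:
+L1 (α=2/7) → [466/7, 402/7, 52/7]
+L2 (α=5/6) → [237/14, 1989/14, 1047/7]
→ [17, 142, 150]

(2,1) stack=L1,L2; from [0,0,0]:
after L1 α=0: [0, 0, 0]
after L2 α=1/6: [101/6, 86/3, 127/6]
= [17, 29, 21]

at x=0,y=0 over L1,L2,L3:
after L1 α=1: [213, 242, 213]
after L2 α=3/4: [321/4, 151/2, 237/2]
after L3 α=1/4: [1767/16, 481/8, 977/8]
→ [110, 60, 122]

at x=2,y=1 over L1,L2,L3,L4:
after L1 α=0: [0, 0, 0]
after L2 α=1/6: [101/6, 86/3, 127/6]
after L3 α=1/2: [197/12, 557/6, 1183/12]
after L4 α=1/4: [421/16, 987/8, 1875/16]
rounded: [26, 123, 117]

(2,0) stack=L1,L2,L3,L4; from [0,0,0]:
+L1 (α=1/2) → [155/2, 46, 82]
+L2 (α=3/4) → [1409/8, 295/4, 433/4]
+L3 (α=5/8) → [13627/64, 2625/32, 4699/32]
+L4 (α=3/4) → [42427/256, 4161/128, 9787/128]
= [166, 33, 76]

(0,1) stack=L1,L2,L3,L4,L5; from [0,0,0]:
+L1 (α=2/7) → [486/7, 380/7, 432/7]
+L2 (α=0) → [486/7, 380/7, 432/7]
+L3 (α=0) → [486/7, 380/7, 432/7]
+L4 (α=1/2) → [712/7, 877/14, 593/14]
+L5 (α=3/5) → [4847/35, 5938/35, 3743/35]
→ [138, 170, 107]

query (0,0) [L1,L2,L3,L4,L5] — begin 0,0,0
+L1 (α=1) → [213, 242, 213]
+L2 (α=3/4) → [321/4, 151/2, 237/2]
+L3 (α=1/4) → [1767/16, 481/8, 977/8]
+L4 (α=5/7) → [11807/56, 2521/28, 4377/28]
+L5 (α=2/5) → [40349/280, 12323/140, 16043/140]
rounded: [144, 88, 115]

at x=1,y=0 over L1,L2,L3,L4,L5:
L1 α=2/7: [466/7, 402/7, 52/7]
L2 α=5/6: [237/14, 1989/14, 1047/7]
L3 α=1/2: [2589/28, 5195/28, 541/7]
L4 α=0: [2589/28, 5195/28, 541/7]
L5 α=5/8: [29327/224, 18525/224, 1797/14]
= [131, 83, 128]

at x=2,y=1 over L1,L2,L3,L4,L5,L6:
after L1 α=0: [0, 0, 0]
after L2 α=1/6: [101/6, 86/3, 127/6]
after L3 α=1/2: [197/12, 557/6, 1183/12]
after L4 α=1/4: [421/16, 987/8, 1875/16]
after L5 α=1/8: [4499/128, 7405/64, 15061/128]
after L6 α=1/2: [33427/256, 19053/128, 47061/256]
rounded: [131, 149, 184]
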